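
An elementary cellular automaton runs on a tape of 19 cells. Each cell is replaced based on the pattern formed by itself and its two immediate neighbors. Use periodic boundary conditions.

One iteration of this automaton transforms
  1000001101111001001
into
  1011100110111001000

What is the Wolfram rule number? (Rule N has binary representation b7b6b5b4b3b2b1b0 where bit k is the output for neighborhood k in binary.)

position 10: 111 → 1  (bit 7 = 1)
position 0: 110 → 1  (bit 6 = 1)
position 8: 101 → 1  (bit 5 = 1)
position 1: 100 → 0  (bit 4 = 0)
position 6: 011 → 0  (bit 3 = 0)
position 15: 010 → 1  (bit 2 = 1)
position 5: 001 → 0  (bit 1 = 0)
position 2: 000 → 1  (bit 0 = 1)
bits b7..b0 = 11100101 = 229

229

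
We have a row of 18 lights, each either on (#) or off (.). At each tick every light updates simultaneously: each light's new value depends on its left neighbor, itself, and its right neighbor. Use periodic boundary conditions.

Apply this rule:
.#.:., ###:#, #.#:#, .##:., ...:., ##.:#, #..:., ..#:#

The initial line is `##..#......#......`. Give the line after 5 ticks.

......#......#.#.#

.#.#......#......#
#.#......#......#.
.#......#......#.#
#......#......#.#.
......#......#.#.#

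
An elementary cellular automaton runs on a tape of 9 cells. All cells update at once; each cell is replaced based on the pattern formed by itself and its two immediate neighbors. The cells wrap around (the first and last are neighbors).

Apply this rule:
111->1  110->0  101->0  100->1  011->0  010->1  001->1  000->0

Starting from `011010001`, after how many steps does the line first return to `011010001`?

step 1: 000011011
step 2: 100100000
step 3: 111110001
step 4: 111101010
step 5: 011001010
step 6: 100111011
step 7: 011010001

7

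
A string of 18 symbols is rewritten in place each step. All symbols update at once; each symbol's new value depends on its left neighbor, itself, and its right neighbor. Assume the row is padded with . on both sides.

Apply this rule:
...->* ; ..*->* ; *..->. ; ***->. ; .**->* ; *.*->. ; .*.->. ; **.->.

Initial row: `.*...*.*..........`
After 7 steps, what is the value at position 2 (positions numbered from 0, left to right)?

.

*..**....*********
..**..****........
***..**....*******
*...**..****......
..***..**....*****
***...**..****....
*...***..**....***
position 2 holds .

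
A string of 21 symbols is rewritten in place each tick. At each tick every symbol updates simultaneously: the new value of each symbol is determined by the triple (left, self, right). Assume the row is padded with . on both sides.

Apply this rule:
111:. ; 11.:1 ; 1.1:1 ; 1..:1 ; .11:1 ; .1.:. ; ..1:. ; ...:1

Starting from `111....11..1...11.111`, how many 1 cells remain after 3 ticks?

1.1111.111..11.1111.1
.11..111.11.1111..11.
.111.1.111111..11.111
count of 1: 15

15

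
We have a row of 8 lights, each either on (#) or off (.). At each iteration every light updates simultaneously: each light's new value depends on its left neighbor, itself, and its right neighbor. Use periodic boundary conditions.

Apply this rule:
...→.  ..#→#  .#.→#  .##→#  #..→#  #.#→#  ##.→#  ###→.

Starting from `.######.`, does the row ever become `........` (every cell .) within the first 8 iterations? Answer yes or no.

yes

iteration 1: ##....##
iteration 2: .##..##.
iteration 3: ########
iteration 4: ........
all cells are . at iteration 4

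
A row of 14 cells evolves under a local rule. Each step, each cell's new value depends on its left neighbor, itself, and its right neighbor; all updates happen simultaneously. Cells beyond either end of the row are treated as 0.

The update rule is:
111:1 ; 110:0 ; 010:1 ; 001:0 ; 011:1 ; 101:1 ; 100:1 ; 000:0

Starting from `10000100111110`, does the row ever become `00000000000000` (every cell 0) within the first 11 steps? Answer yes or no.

11000110111101
10100101111011
11110111110110
11101111101101
11011111011011
10111110110110
11111101101101
11111011011011
11110110110110
11101101101101
11011011011011
step 11 is 11011011011011, still not uniform 0

no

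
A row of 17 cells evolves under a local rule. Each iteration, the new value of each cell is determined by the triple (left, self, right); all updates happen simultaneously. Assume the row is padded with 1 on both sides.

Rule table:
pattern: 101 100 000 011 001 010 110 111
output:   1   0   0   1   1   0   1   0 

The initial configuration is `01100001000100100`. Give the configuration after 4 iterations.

11100010001001001
00100100010010011
01001000100100110
10010001001001111

10010001001001111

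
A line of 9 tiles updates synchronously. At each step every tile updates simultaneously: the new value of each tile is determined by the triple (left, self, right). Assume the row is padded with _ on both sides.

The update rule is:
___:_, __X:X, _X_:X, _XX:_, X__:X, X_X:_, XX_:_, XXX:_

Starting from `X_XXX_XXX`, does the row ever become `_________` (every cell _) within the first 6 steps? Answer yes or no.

no

X________
XX_______
__X______
_XXX_____
X___X____
XX_XXX___
step 6 is XX_XXX___, still not uniform _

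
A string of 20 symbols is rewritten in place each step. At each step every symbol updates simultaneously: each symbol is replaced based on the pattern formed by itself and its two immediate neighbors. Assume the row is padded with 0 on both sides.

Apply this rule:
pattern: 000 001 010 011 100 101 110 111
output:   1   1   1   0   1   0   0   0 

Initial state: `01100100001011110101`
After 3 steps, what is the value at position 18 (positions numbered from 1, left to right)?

0

10011111111000000101
11100000000111111101
00011111111000000001
position 18 holds 0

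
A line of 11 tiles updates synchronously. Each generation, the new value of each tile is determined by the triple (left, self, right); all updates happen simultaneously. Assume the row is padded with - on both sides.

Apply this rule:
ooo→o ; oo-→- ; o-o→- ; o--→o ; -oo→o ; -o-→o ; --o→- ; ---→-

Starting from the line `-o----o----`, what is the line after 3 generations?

-o-oo-o-oo-

-oo---oo---
-o-o--o-o--
-o-oo-o-oo-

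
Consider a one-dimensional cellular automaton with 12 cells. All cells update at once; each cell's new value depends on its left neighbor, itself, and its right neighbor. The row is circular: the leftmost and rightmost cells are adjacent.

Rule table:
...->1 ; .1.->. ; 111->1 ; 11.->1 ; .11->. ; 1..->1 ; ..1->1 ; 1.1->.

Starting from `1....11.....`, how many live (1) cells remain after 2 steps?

8

.1111.111111
..111..11111
count of 1: 8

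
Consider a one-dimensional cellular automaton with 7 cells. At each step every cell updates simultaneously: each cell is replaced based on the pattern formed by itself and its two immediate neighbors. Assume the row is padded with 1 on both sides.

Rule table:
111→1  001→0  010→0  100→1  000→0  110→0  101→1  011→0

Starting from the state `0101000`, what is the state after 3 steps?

1010100
0101010
1010101

1010101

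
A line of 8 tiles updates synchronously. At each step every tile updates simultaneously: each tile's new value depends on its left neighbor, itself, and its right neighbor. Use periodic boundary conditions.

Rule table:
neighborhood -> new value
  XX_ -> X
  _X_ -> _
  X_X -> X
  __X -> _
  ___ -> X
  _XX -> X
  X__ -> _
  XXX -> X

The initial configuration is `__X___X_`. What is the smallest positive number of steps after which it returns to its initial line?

2

X___X___
__X___X_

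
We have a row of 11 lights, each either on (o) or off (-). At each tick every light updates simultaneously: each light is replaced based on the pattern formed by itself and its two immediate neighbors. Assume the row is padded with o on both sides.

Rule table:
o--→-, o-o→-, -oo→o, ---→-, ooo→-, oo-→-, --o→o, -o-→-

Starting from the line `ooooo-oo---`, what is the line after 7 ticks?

----oo--oo-

------o---o
-----o---oo
----o---oo-
---o---oo--
--o---oo--o
-o---oo--oo
----oo--oo-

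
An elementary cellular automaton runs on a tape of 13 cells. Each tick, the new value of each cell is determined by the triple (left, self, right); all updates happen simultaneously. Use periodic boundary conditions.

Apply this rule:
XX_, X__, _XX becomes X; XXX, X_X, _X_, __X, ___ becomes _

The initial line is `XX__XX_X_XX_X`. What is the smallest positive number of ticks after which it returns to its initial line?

39

_XX_XX___XX_X
_XX_XXX__XX__
_XX_X_XX_XXX_
_XX___XX_X_XX
_XXX__XX___XX
_X_XX_XXX__XX
___XX_X_XX_XX
X__XX___XX_XX
XX_XXX__XX_X_
XX_X_XX_XX___
XX___XX_XXX__
XXX__XX_X_XX_
X_XX_XX___XX_
__XX_XXX__XX_
__XX_X_XX_XXX
X_XX___XX_X_X
X_XXX__XX___X
X_X_XX_XXX__X
X___XX_X_XX_X
XX__XX___XX_X
_XX_XXX__XX_X
_XX_X_XX_XX__
_XX___XX_XXX_
_XXX__XX_X_XX
_X_XX_XX___XX
___XX_XXX__XX
X__XX_X_XX_XX
XX_XX___XX_X_
XX_XXX__XX___
XX_X_XX_XXX__
XX___XX_X_XX_
XXX__XX___XX_
X_XX_XXX__XX_
__XX_X_XX_XX_
__XX___XX_XXX
X_XXX__XX_X_X
X_X_XX_XX___X
X___XX_XXX__X
XX__XX_X_XX_X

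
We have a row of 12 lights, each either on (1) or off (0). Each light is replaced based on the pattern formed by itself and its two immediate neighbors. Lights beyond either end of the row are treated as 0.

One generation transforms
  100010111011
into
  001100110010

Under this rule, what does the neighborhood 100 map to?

At position 1 the neighborhood is 100; the next row has 0 there.

0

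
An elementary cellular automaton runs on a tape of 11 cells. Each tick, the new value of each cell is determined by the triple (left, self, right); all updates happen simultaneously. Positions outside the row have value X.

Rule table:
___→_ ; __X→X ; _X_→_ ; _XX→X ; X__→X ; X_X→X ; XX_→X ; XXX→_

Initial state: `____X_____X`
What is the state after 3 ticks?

__XX_X_XXXX

X__X_X___XX
XXX_X_X_XX_
__XX_X_XXXX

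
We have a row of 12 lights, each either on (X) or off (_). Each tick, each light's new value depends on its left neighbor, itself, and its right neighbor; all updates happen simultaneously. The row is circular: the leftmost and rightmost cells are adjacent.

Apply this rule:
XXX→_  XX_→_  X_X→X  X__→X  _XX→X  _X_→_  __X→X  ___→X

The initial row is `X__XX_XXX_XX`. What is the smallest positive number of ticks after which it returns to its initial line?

24

tick 1: _XXX_XX__XX_
tick 2: XX__XX_XXX_X
tick 3: __XXX_XX__XX
tick 4: XXX__XX_XXX_
tick 5: X__XXX_XX__X
tick 6: _XXX__XX_XXX
tick 7: XX__XXX_XX__
tick 8: X_XXX__XX_XX
tick 9: _XX__XXX_XX_
tick 10: XX_XXX__XX_X
tick 11: __XX__XXX_XX
tick 12: XXX_XXX__XX_
tick 13: X__XX__XXX_X
tick 14: _XXX_XXX__XX
tick 15: XX__XX__XXX_
tick 16: X_XXX_XXX__X
tick 17: _XX__XX__XXX
tick 18: XX_XXX_XXX__
tick 19: X_XX__XX__XX
tick 20: _XX_XXX_XXX_
tick 21: XX_XX__XX__X
tick 22: __XX_XXX_XXX
tick 23: XXX_XX__XX__
tick 24: X__XX_XXX_XX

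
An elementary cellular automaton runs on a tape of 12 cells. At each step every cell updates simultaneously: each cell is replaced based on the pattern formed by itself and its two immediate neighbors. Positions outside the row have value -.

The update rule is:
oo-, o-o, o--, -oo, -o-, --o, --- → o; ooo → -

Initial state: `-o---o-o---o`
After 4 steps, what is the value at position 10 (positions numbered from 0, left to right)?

-

oooooooooooo
o----------o
oooooooooooo  (repeats step 1; period 2)
step 4: o----------o
position 10 holds -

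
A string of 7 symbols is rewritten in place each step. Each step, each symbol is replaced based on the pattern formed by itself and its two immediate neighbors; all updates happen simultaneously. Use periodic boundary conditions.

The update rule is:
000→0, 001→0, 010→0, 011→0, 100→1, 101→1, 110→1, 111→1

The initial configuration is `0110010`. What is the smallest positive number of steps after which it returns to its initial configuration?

step 1: 0011001
step 2: 1001100
step 3: 0100110
step 4: 0010011
step 5: 1001001
step 6: 1100100
step 7: 0110010

7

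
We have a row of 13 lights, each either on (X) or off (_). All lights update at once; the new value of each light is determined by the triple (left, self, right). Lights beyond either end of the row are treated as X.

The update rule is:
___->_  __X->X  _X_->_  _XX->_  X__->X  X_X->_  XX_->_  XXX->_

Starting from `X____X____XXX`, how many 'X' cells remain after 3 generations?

4

_X__X_X__X___
__XX___XX_X_X
XX__X_X______
count of X: 4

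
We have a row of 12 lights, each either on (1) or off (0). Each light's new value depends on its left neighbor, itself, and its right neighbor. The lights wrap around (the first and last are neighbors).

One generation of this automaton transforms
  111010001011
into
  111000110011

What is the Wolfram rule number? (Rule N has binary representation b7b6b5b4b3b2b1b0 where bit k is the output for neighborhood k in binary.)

position 0: 111 → 1  (bit 7 = 1)
position 2: 110 → 1  (bit 6 = 1)
position 3: 101 → 0  (bit 5 = 0)
position 5: 100 → 0  (bit 4 = 0)
position 10: 011 → 1  (bit 3 = 1)
position 4: 010 → 0  (bit 2 = 0)
position 7: 001 → 1  (bit 1 = 1)
position 6: 000 → 1  (bit 0 = 1)
bits b7..b0 = 11001011 = 203

203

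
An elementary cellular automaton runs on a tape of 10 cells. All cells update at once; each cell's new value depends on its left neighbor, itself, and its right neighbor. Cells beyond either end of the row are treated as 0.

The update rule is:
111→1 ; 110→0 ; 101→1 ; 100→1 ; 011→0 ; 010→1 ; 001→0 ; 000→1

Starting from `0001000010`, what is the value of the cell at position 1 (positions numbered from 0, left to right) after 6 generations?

0

1101111011
0010110100
1011001111
1100100110
0010110001
1011001101
position 1 holds 0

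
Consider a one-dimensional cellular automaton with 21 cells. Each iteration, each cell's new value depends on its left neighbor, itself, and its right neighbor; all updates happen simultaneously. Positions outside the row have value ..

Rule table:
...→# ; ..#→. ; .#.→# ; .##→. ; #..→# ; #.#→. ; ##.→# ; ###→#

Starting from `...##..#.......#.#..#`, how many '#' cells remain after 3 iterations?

13

##..##.#######.#.##.#
.##..#..######.#..#.#
..##.##..#####.##.#.#
count of #: 13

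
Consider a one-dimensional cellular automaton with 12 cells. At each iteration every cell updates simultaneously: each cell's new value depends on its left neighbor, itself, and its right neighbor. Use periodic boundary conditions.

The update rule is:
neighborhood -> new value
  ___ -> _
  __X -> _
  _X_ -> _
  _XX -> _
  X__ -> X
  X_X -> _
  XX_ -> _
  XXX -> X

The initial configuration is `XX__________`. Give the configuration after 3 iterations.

____X_______

__X_________
___X________
____X_______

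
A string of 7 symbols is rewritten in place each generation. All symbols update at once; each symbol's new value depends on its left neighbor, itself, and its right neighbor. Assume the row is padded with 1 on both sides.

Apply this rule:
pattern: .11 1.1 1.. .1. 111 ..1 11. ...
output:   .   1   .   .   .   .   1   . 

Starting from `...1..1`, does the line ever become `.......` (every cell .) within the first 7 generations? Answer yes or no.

.......
all cells are . at generation 1

yes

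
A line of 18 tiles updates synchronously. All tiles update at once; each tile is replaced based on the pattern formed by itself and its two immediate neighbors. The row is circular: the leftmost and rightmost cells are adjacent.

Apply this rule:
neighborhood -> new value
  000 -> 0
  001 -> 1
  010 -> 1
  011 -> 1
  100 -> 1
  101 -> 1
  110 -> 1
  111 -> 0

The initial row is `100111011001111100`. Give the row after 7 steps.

111101111111000111
000111000001101100
001101100011111110
011111110110000011
110000011111000111
011000110001101100
111101111011111110

111101111011111110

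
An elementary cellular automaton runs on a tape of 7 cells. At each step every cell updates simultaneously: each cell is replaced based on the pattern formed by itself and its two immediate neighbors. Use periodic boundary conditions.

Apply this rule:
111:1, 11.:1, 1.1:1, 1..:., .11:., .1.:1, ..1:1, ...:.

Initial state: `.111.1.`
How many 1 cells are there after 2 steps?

step 1: 1.1111.
step 2: 11.1111
count of 1: 6

6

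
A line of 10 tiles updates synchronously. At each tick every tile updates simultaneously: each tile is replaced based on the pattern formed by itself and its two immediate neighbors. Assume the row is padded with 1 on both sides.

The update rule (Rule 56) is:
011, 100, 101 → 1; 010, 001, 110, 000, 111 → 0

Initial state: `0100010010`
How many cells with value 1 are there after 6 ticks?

tick 1: 1010001001
tick 2: 0101000101
tick 3: 1010100011
tick 4: 0101010010
tick 5: 1010101001
tick 6: 0101010101
count of 1: 5

5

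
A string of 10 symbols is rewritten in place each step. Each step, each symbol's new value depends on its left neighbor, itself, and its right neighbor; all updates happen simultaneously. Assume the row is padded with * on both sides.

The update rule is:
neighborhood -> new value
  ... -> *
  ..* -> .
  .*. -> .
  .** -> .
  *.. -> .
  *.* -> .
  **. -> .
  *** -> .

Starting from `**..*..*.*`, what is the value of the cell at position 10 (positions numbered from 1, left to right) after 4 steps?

..........
.********.
..........  (repeats step 1; period 2)
step 4: .********.
position 10 holds .

.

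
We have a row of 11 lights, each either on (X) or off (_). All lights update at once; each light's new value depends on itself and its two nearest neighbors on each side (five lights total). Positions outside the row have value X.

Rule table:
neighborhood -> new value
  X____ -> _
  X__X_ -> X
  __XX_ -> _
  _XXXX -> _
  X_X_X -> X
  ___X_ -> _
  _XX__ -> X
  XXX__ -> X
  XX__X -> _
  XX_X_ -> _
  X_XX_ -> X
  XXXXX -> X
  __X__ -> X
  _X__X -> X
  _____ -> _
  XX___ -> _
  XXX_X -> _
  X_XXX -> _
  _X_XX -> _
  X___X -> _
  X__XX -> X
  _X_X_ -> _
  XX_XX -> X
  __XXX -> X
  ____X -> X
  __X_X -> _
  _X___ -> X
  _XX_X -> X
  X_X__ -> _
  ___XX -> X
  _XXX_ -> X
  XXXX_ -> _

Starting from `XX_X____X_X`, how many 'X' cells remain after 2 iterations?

iteration 1: ____X_X____
iteration 2: __X____X_XX
count of X: 4

4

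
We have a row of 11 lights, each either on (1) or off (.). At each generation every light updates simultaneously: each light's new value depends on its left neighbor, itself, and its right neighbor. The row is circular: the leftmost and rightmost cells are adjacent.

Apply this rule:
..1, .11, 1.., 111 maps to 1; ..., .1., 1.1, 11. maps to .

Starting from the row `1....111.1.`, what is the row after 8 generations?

.1..111....
1.1111.1...
..111...1.1
1111.1.1...
111.....1.1
11.1...1..1
1...1.1.111
.1.1....111

.1.1....111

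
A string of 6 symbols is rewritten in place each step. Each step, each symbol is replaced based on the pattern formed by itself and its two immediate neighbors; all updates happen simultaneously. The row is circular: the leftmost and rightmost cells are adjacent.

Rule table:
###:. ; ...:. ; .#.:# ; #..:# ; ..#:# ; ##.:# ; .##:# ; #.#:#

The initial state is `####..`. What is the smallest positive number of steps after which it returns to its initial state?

2

#..###
####..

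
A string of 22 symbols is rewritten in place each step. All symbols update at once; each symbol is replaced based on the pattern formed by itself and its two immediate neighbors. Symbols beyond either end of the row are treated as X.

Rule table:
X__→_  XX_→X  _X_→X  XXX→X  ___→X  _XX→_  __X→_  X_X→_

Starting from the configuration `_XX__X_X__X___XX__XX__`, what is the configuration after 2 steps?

step 1: __X__X_X__X_X__X___X__
step 2: __X__X_X__X_X__X_X_X__

__X__X_X__X_X__X_X_X__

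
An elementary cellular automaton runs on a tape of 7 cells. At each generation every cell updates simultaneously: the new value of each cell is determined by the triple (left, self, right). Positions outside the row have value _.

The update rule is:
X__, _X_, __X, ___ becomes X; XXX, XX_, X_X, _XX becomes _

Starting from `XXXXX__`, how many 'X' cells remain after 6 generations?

5

_____XX
XXXXX__  (repeats generation 0; period 2)
generation 6: XXXXX__
count of X: 5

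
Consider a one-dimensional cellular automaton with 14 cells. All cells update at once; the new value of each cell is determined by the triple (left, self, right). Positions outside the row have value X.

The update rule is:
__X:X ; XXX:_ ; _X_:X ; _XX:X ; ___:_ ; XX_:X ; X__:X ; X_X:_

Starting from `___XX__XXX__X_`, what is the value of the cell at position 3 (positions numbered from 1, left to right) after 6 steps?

step 1: X_XXXXXX_XXXX_
step 2: X_X____X_X__X_
step 3: X_XX__XX_XXXX_
step 4: X_XXXXXX_X__X_
step 5: X_X____X_XXXX_
step 6: X_XX__XX_X__X_
position 3 holds X

X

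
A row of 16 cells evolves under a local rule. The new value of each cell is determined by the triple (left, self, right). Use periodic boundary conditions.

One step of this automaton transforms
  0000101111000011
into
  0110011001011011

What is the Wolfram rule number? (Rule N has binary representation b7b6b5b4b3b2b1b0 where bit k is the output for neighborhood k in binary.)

position 7: 111 → 0  (bit 7 = 0)
position 9: 110 → 1  (bit 6 = 1)
position 5: 101 → 1  (bit 5 = 1)
position 0: 100 → 0  (bit 4 = 0)
position 6: 011 → 1  (bit 3 = 1)
position 4: 010 → 0  (bit 2 = 0)
position 3: 001 → 0  (bit 1 = 0)
position 1: 000 → 1  (bit 0 = 1)
bits b7..b0 = 01101001 = 105

105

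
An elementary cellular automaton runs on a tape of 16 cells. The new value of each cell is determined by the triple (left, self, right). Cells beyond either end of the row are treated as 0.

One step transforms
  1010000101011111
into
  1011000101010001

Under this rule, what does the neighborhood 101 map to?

0

At position 1 the neighborhood is 101; the next row has 0 there.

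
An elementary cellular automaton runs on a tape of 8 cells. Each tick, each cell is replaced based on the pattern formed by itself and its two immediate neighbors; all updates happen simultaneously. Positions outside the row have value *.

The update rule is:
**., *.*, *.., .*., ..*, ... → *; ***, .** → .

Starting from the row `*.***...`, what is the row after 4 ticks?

***.....

**..****
.***....
*..*****
***.....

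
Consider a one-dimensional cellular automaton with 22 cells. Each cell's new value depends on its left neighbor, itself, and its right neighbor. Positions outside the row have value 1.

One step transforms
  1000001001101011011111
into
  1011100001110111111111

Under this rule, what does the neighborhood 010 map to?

0

At position 6 the neighborhood is 010; the next row has 0 there.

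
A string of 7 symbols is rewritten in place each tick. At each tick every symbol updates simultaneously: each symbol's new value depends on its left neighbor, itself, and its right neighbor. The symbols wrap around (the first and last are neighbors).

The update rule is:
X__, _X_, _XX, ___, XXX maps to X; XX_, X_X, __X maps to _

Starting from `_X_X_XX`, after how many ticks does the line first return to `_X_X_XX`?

_X_X_X_
_X_X_XX

2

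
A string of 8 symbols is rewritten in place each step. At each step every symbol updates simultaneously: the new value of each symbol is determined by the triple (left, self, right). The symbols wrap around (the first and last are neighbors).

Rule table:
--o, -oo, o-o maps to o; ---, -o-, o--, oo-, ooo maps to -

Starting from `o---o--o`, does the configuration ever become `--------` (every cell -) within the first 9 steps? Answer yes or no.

no

---o--oo
--o--oo-
-o--oo--
o--oo---
--oo---o
-oo---o-
oo---o--
o---o--o  (repeats step 0; period 8)
step 9: ---o--oo
step 9 is ---o--oo, still not uniform -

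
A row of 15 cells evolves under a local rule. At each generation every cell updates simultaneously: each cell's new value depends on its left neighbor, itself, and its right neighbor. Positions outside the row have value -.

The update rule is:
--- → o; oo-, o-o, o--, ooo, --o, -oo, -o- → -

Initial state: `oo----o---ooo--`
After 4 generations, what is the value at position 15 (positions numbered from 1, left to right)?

-

generation 1: ---oo---o-----o
generation 2: oo----o---ooo--  (repeats generation 0; period 2)
generation 4: oo----o---ooo--
position 15 holds -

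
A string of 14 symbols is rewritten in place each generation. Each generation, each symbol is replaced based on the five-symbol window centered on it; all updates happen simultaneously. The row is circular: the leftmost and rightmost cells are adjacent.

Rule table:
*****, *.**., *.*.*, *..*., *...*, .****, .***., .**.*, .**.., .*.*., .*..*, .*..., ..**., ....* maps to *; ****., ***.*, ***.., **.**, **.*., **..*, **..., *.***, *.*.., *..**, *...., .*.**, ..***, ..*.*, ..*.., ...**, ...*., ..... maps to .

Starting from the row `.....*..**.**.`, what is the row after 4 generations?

***.**..**.**.

generation 1: ...*..*.**.**.
generation 2: .*..**..**.**.
generation 3: *.*.**..**.**.
generation 4: ***.**..**.**.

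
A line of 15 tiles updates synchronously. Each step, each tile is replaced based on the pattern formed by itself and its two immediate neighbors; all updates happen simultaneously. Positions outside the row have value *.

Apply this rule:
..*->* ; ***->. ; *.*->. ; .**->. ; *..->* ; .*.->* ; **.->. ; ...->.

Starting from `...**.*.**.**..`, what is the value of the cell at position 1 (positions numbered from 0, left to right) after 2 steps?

*.*...*......**
..**.***....*..
position 1 holds .

.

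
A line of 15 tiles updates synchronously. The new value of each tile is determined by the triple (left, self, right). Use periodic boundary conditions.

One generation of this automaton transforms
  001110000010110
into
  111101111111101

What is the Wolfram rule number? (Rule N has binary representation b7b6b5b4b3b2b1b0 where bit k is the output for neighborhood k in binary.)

191

position 3: 111 → 1  (bit 7 = 1)
position 4: 110 → 0  (bit 6 = 0)
position 11: 101 → 1  (bit 5 = 1)
position 5: 100 → 1  (bit 4 = 1)
position 2: 011 → 1  (bit 3 = 1)
position 10: 010 → 1  (bit 2 = 1)
position 1: 001 → 1  (bit 1 = 1)
position 0: 000 → 1  (bit 0 = 1)
bits b7..b0 = 10111111 = 191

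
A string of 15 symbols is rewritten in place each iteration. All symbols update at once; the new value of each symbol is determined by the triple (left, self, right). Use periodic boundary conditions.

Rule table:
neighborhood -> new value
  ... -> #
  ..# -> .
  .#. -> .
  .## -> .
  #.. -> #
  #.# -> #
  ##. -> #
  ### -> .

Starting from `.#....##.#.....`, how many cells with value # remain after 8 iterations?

6

..###..##.#####
#...##..##....#
###..##..####..
..##..##....##.
#..##..####..##
##..##....##...
.##..####..###.
..##....##...##
count of #: 6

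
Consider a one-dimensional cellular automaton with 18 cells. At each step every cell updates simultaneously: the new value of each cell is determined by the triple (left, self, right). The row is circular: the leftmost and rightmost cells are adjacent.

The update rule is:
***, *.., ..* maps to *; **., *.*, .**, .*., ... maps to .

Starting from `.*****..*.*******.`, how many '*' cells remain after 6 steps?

2

*.***.**...*****.*
...*....*.*.***...
..*.*..*.....*.*..
.*...**.*...*...*.
*.*.*....*.*.*.*.*
.....*..*.........
count of *: 2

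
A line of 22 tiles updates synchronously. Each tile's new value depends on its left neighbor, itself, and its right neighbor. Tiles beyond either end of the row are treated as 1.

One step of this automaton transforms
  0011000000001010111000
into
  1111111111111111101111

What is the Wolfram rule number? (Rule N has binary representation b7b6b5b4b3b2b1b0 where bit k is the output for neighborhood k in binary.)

127

position 17: 111 → 0  (bit 7 = 0)
position 3: 110 → 1  (bit 6 = 1)
position 13: 101 → 1  (bit 5 = 1)
position 0: 100 → 1  (bit 4 = 1)
position 2: 011 → 1  (bit 3 = 1)
position 12: 010 → 1  (bit 2 = 1)
position 1: 001 → 1  (bit 1 = 1)
position 5: 000 → 1  (bit 0 = 1)
bits b7..b0 = 01111111 = 127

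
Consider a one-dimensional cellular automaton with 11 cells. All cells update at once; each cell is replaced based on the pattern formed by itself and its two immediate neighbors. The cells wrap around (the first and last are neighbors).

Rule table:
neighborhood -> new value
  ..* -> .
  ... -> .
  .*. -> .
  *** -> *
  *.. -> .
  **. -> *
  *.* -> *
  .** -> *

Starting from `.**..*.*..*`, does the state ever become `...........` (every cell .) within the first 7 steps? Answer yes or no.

no

step 1: ***...*....
step 2: ***........
step 3: ***........  (fixed point — unchanged through step 7)
step 7 is ***........, still not uniform .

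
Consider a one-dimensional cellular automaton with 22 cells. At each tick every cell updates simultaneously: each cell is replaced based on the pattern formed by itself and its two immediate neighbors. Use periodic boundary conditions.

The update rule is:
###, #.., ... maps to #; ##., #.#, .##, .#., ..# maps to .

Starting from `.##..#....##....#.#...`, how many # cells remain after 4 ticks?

12

...#..###...###....###
##..#..#.##..#.###..#.
..#..#.....#....#.#...
#..#..####..###....###
count of #: 12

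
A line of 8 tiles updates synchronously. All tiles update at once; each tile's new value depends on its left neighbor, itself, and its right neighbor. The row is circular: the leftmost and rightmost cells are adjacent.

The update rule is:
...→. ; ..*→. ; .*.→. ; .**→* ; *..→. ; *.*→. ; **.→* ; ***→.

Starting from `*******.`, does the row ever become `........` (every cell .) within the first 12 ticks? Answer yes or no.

yes

tick 1: *.....*.
tick 2: ........
all cells are . at tick 2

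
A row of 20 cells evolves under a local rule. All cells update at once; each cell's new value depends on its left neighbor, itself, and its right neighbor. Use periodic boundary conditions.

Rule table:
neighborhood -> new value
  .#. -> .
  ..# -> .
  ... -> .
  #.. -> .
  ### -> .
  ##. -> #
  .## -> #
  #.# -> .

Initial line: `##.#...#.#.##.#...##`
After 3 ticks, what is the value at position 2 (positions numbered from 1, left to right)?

.

.#.........##.....#.
...........##.......
...........##.......
position 2 holds .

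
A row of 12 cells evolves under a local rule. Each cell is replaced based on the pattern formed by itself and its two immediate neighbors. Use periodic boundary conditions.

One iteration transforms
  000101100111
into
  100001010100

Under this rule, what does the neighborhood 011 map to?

1

At position 5 the neighborhood is 011; the next row has 1 there.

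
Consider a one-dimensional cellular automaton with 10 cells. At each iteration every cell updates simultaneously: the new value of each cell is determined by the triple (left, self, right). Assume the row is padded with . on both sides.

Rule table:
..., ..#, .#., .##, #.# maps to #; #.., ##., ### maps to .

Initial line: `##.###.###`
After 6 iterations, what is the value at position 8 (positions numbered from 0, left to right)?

#.##..##..
###..##..#
#...##..##
#.###..##.
###...##..
#...###..#
position 8 holds .

.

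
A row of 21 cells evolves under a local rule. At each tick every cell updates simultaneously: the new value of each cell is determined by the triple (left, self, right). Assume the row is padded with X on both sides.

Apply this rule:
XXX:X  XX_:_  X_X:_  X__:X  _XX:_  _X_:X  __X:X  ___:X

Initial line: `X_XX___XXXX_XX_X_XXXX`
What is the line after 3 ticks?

____XXX_XX_____X__XXX
XXXX_X____XXXXXXXX_XX
XXX__XXXXX_XXXXXX___X

XXX__XXXXX_XXXXXX___X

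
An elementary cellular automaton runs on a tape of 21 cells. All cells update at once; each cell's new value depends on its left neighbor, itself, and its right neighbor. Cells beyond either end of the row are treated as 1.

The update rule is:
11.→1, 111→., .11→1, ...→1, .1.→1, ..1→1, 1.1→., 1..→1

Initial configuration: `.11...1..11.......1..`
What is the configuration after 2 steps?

.1...................

step 1: .11111111111111111111
step 2: .1...................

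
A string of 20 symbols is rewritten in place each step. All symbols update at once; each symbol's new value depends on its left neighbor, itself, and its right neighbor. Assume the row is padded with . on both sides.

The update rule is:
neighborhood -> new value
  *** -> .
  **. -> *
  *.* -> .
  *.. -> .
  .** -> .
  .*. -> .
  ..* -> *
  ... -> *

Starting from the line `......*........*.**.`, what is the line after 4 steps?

step 1: ******..*******...*.
step 2: .....*.*......*.**..
step 3: *****....*****...*.*
step 4: ....*.***....*.**...

....*.***....*.**...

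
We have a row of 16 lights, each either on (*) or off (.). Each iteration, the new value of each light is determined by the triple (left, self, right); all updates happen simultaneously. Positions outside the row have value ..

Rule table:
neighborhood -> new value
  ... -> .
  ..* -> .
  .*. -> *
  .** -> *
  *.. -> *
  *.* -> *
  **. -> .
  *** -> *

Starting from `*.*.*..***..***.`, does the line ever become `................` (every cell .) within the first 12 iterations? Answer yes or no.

no

******.**.*.**.*
*****.**.****.**
****.**.****.**.
***.**.****.**.*
**.**.****.**.**
*.**.****.**.**.
***.****.**.**.*
**.****.**.**.**
*.****.**.**.**.
*****.**.**.**.*
****.**.**.**.**
***.**.**.**.**.
iteration 12 is ***.**.**.**.**., still not uniform .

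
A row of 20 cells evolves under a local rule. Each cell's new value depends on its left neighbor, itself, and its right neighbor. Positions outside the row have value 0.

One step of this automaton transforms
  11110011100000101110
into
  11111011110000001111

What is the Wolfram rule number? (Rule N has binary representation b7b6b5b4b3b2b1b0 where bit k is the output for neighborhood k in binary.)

position 1: 111 → 1  (bit 7 = 1)
position 3: 110 → 1  (bit 6 = 1)
position 15: 101 → 0  (bit 5 = 0)
position 4: 100 → 1  (bit 4 = 1)
position 0: 011 → 1  (bit 3 = 1)
position 14: 010 → 0  (bit 2 = 0)
position 5: 001 → 0  (bit 1 = 0)
position 10: 000 → 0  (bit 0 = 0)
bits b7..b0 = 11011000 = 216

216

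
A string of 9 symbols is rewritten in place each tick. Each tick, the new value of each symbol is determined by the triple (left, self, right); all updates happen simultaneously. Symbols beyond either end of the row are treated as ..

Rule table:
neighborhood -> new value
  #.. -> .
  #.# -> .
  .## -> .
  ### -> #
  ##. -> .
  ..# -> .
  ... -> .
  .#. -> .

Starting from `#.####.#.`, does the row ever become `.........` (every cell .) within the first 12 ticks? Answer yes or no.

...##....
.........
all cells are . at tick 2

yes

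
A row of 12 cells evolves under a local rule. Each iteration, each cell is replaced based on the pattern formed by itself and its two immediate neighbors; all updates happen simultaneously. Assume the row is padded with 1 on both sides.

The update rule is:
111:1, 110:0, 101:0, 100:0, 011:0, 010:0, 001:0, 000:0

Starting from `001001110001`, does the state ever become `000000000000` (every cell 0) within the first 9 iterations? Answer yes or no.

000000100000
000000000000
all cells are 0 at iteration 2

yes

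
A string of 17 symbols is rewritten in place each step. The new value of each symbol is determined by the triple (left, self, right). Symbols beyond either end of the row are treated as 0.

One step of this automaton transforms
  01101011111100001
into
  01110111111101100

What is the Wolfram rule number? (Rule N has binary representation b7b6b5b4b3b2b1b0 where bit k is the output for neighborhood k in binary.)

233

position 7: 111 → 1  (bit 7 = 1)
position 2: 110 → 1  (bit 6 = 1)
position 3: 101 → 1  (bit 5 = 1)
position 12: 100 → 0  (bit 4 = 0)
position 1: 011 → 1  (bit 3 = 1)
position 4: 010 → 0  (bit 2 = 0)
position 0: 001 → 0  (bit 1 = 0)
position 13: 000 → 1  (bit 0 = 1)
bits b7..b0 = 11101001 = 233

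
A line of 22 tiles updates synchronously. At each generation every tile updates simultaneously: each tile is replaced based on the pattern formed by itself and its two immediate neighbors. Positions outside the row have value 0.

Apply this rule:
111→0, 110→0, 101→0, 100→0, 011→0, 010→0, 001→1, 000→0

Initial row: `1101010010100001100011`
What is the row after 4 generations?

0000100000010000100000

0000000100000010000100
0000001000000100001000
0000010000001000010000
0000100000010000100000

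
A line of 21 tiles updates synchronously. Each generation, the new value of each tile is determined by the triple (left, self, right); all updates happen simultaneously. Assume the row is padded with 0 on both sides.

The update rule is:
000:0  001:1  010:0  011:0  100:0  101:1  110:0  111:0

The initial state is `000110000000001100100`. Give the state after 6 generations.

000000001000100000000

001000000000010001000
010000000000100010000
100000000001000100000
000000000010001000000
000000000100010000000
000000001000100000000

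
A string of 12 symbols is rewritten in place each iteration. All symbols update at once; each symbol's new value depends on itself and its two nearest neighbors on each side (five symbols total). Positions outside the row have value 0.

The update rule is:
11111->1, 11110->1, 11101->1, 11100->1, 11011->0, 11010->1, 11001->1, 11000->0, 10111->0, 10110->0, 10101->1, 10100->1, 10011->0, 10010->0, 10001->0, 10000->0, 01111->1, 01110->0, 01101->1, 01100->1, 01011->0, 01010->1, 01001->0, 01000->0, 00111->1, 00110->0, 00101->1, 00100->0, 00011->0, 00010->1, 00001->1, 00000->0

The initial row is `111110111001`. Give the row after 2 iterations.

111110000100

111110001100
111110000100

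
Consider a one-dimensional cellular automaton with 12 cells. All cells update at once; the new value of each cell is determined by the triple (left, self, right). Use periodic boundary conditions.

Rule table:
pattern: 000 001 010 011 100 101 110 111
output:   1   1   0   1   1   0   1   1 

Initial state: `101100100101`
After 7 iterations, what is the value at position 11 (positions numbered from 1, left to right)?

1

101111011001
101111011111
101111011111  (fixed point — unchanged through iteration 7)
position 11 holds 1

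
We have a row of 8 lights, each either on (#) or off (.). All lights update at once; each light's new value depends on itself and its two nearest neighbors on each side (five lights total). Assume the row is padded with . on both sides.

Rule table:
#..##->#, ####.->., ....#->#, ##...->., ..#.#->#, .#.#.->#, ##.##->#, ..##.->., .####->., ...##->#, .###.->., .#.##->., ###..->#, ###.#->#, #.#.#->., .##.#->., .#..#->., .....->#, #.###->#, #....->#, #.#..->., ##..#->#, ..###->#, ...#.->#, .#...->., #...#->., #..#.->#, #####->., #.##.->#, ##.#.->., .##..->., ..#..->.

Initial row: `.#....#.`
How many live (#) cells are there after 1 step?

step 1: #..###..
count of #: 4

4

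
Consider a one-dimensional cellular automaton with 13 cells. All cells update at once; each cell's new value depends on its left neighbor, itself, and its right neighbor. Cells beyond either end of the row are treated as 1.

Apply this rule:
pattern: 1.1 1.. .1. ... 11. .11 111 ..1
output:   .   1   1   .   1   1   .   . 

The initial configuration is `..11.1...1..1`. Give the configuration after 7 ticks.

1.11.1.1.11.1

1.11.11..11.1
1.11.111.11.1
1.11.1.1.11.1
1.11.1.1.11.1  (fixed point — unchanged through tick 7)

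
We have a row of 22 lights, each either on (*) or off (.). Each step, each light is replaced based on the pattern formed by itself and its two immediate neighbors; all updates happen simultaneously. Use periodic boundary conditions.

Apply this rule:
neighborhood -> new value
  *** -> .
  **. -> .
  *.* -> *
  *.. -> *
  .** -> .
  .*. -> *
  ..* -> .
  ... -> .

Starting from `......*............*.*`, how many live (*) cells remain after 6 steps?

*.....**...........***
.*......*.............
.**.....**............
...*......*...........
...**.....**..........
.....*......*.........
count of *: 2

2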